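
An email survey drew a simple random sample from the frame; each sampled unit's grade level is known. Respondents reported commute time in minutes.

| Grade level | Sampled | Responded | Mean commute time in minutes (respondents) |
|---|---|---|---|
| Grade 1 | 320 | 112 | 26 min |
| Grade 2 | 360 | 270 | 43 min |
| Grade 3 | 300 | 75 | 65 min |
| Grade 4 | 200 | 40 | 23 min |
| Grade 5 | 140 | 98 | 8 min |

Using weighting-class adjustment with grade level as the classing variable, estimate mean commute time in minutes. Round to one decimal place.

37.1

Response rates by class: Grade 1 112/320 = 35%, Grade 2 270/360 = 75%, Grade 3 75/300 = 25%, Grade 4 40/200 = 20%, Grade 5 98/140 = 70%.
With weight = n_sampled/n_responded per class, the weighted class total is n_sampled:
  Grade 1: 320 × 26 = 8320
  Grade 2: 360 × 43 = 15,480
  Grade 3: 300 × 65 = 19,500
  Grade 4: 200 × 23 = 4600
  Grade 5: 140 × 8 = 1120
Adjusted estimate = 49,020 / 1,320 = 37.1364 → 37.1.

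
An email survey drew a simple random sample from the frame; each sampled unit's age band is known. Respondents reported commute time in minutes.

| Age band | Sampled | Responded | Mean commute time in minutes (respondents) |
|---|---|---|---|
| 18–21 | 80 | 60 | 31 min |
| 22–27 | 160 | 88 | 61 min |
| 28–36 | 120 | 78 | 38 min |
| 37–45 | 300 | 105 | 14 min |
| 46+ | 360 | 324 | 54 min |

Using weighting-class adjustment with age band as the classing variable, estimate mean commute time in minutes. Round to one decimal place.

Class response rates: 18–21 60/80 = 75%, 22–27 88/160 = 55%, 28–36 78/120 = 65%, 37–45 105/300 = 35%, 46+ 324/360 = 90%.
Weighting each respondent by the inverse class response rate inflates each class back to its sampled size, so the class weight is n_sampled:
  18–21: 80 × 31 = 2480
  22–27: 160 × 61 = 9760
  28–36: 120 × 38 = 4560
  37–45: 300 × 14 = 4200
  46+: 360 × 54 = 19,440
Adjusted estimate = 40,440 / 1,020 = 39.6471 → 39.6.

39.6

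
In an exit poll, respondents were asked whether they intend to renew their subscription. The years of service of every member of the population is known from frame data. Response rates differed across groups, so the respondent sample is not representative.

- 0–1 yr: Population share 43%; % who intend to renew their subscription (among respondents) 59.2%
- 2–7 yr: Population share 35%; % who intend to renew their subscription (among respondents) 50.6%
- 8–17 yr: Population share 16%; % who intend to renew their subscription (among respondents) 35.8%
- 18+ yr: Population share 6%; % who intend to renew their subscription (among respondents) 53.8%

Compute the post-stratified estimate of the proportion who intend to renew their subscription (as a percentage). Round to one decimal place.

Post-stratification weights by population share, not respondent share:
  0–1 yr: 0.43 × 59.2 = 25.456
  2–7 yr: 0.35 × 50.6 = 17.71
  8–17 yr: 0.16 × 35.8 = 5.728
  18+ yr: 0.06 × 53.8 = 3.228
Post-stratified estimate = 52.122 → 52.1%.

52.1%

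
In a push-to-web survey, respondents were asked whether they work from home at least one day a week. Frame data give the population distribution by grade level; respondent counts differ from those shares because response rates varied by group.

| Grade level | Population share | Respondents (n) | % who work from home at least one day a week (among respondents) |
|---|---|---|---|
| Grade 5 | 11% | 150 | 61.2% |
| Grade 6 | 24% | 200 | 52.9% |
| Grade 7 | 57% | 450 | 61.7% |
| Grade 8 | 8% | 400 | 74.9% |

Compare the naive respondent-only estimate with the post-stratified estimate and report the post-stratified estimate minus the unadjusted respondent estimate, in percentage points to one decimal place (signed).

-4.0 percentage points

Naive respondent-only estimate (weights = respondent counts):
  (150/1200)×61.2 + (200/1200)×52.9 + (450/1200)×61.7 + (400/1200)×74.9 = 64.5708%
Reweighting by population grade level shares:
  0.11×61.2 + 0.24×52.9 + 0.57×61.7 + 0.08×74.9 = 60.589%
Difference = 60.589 − 64.5708 = -3.9818 pp.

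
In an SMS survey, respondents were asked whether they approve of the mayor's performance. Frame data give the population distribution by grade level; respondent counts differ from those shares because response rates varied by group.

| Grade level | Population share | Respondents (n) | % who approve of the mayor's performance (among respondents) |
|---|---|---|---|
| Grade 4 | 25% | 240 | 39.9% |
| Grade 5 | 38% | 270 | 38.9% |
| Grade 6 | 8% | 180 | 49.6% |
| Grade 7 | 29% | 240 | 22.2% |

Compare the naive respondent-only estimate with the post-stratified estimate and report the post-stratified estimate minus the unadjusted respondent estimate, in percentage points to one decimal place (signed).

Naive respondent-only estimate (weights = respondent counts):
  (240/930)×39.9 + (270/930)×38.9 + (180/930)×49.6 + (240/930)×22.2 = 36.9194%
Post-stratified estimate weights by population shares:
  0.25×39.9 + 0.38×38.9 + 0.08×49.6 + 0.29×22.2 = 35.163%
Difference = 35.163 − 36.9194 = -1.7564 pp.

-1.8 percentage points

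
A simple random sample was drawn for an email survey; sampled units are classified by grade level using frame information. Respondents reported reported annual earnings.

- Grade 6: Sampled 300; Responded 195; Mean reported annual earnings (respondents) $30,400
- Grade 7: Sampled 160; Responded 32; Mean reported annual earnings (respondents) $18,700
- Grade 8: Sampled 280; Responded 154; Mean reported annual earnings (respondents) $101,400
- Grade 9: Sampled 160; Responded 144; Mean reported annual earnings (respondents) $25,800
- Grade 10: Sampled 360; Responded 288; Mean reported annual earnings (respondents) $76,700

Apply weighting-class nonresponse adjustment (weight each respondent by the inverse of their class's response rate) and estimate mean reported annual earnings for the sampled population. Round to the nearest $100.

Class response rates: Grade 6 195/300 = 65%, Grade 7 32/160 = 20%, Grade 8 154/280 = 55%, Grade 9 144/160 = 90%, Grade 10 288/360 = 80%.
Weighting each respondent by the inverse class response rate inflates each class back to its sampled size, so the class weight is n_sampled:
  Grade 6: 300 × 30,400 = 9,120,000
  Grade 7: 160 × 18,700 = 2,992,000
  Grade 8: 280 × 101,400 = 28,392,000
  Grade 9: 160 × 25,800 = 4,128,000
  Grade 10: 360 × 76,700 = 27,612,000
Adjusted estimate = 72,244,000 / 1,260 = 57336.5 → $57,300.

$57,300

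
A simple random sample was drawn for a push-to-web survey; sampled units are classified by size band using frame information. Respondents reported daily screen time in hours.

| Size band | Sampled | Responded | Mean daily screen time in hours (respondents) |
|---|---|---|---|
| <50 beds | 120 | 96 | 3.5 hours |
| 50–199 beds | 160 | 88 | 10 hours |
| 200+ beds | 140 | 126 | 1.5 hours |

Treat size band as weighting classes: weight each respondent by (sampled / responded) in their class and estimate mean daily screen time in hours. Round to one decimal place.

Class response rates: <50 beds 96/120 = 80%, 50–199 beds 88/160 = 55%, 200+ beds 126/140 = 90%.
Each respondent's weight = sampled/responded in their class; summing within a class gives n_sampled, so:
  <50 beds: 120 × 3.5 = 420
  50–199 beds: 160 × 10 = 1600
  200+ beds: 140 × 1.5 = 210
Adjusted estimate = 2230 / 420 = 5.30952 → 5.3.

5.3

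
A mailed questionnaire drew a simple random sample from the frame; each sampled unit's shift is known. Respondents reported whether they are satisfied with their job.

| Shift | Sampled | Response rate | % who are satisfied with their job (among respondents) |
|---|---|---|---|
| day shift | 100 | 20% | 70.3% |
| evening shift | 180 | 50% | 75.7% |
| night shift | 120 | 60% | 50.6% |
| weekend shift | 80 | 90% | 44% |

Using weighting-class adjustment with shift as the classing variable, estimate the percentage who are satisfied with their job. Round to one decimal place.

Each respondent's weight = sampled/responded in their class; summing within a class gives n_sampled, so:
  day shift: 100 × 70.3 = 7030
  evening shift: 180 × 75.7 = 13,626
  night shift: 120 × 50.6 = 6072
  weekend shift: 80 × 44 = 3520
Adjusted estimate = 30,248 / 480 = 63.0167 → 63.0%.

63.0%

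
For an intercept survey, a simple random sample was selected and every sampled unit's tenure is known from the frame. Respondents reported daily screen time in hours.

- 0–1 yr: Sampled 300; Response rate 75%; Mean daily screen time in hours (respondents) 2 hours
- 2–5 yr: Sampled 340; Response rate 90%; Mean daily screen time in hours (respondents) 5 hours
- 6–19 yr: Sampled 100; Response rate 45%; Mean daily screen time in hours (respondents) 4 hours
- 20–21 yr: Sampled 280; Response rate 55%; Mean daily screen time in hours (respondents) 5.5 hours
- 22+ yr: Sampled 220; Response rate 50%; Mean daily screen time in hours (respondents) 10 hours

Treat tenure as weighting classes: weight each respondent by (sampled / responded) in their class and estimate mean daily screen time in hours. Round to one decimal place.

Weighting each respondent by the inverse class response rate inflates each class back to its sampled size, so the class weight is n_sampled:
  0–1 yr: 300 × 2 = 600
  2–5 yr: 340 × 5 = 1700
  6–19 yr: 100 × 4 = 400
  20–21 yr: 280 × 5.5 = 1540
  22+ yr: 220 × 10 = 2200
Adjusted estimate = 6440 / 1,240 = 5.19355 → 5.2.

5.2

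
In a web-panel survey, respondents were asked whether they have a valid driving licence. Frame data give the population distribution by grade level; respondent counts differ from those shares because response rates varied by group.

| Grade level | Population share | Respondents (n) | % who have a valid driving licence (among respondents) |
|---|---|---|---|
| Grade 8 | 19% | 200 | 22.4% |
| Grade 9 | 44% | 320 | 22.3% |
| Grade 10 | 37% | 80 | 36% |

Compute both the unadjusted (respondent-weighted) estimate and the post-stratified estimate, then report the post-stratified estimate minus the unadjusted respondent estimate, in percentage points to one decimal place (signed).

+3.2 percentage points

Unadjusted (pooled respondent) estimate weights by respondent counts:
  (200/600)×22.4 + (320/600)×22.3 + (80/600)×36 = 24.16%
Post-stratifying to population shares instead:
  0.19×22.4 + 0.44×22.3 + 0.37×36 = 27.388%
Difference = 27.388 − 24.16 = 3.228 pp.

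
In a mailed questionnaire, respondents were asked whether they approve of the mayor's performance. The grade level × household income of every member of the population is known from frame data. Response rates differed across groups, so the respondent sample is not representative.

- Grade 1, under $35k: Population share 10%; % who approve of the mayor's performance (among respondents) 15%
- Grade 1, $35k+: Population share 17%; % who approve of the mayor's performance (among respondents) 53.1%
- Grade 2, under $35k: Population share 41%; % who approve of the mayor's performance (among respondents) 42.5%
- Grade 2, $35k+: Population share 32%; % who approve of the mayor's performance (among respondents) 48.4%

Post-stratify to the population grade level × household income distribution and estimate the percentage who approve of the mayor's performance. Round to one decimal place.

Post-stratification weights by population share, not respondent share:
  Grade 1, under $35k: 0.1 × 15 = 1.5
  Grade 1, $35k+: 0.17 × 53.1 = 9.027
  Grade 2, under $35k: 0.41 × 42.5 = 17.425
  Grade 2, $35k+: 0.32 × 48.4 = 15.488
Post-stratified estimate = 43.44 → 43.4%.

43.4%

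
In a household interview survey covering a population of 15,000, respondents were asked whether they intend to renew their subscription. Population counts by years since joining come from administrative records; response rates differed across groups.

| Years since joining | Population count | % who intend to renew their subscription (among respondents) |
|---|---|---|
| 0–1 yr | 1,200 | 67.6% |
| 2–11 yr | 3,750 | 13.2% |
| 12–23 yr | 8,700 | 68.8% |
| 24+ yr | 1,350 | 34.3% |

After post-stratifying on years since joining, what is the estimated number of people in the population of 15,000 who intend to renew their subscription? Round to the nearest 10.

7,750

Apply each group's respondent rate to its population count:
  0–1 yr: 1,200 × 67.6% = 811.2
  2–11 yr: 3,750 × 13.2% = 495
  12–23 yr: 8,700 × 68.8% = 5985.6
  24+ yr: 1,350 × 34.3% = 463.05
Estimated total = 7754.85 → 7,750.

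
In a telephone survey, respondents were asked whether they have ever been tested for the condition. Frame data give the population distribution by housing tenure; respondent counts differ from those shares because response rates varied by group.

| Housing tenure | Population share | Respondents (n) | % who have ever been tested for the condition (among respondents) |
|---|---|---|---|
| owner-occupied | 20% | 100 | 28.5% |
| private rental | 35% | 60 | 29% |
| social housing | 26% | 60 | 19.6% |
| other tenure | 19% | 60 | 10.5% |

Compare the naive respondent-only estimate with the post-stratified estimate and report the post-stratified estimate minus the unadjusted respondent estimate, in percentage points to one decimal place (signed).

+0.1 percentage points

Without adjustment, the pooled respondent share is:
  (100/280)×28.5 + (60/280)×29 + (60/280)×19.6 + (60/280)×10.5 = 22.8429%
Post-stratified estimate weights by population shares:
  0.2×28.5 + 0.35×29 + 0.26×19.6 + 0.19×10.5 = 22.941%
Difference = 22.941 − 22.8429 = 0.0981 pp.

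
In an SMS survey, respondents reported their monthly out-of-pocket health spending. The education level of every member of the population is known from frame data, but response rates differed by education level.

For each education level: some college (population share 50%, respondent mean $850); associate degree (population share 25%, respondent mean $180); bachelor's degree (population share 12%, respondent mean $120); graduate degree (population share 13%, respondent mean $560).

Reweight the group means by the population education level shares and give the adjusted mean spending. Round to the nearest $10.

Reweight to the known education level distribution:
  some college: 0.5 × 850 = 425
  associate degree: 0.25 × 180 = 45
  bachelor's degree: 0.12 × 120 = 14.4
  graduate degree: 0.13 × 560 = 72.8
Post-stratified estimate = 557.2 → $560.

$560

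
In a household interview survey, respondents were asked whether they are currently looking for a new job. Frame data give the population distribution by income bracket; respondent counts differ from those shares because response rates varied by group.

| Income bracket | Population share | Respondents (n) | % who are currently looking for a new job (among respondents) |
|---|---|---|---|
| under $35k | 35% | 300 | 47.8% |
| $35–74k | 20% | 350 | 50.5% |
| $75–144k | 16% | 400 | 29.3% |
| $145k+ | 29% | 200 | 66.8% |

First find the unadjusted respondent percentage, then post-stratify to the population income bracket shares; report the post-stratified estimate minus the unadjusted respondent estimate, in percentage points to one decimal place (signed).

Naive respondent-only estimate (weights = respondent counts):
  (300/1250)×47.8 + (350/1250)×50.5 + (400/1250)×29.3 + (200/1250)×66.8 = 45.676%
Post-stratifying to population shares instead:
  0.35×47.8 + 0.2×50.5 + 0.16×29.3 + 0.29×66.8 = 50.89%
Difference = 50.89 − 45.676 = 5.214 pp.

+5.2 percentage points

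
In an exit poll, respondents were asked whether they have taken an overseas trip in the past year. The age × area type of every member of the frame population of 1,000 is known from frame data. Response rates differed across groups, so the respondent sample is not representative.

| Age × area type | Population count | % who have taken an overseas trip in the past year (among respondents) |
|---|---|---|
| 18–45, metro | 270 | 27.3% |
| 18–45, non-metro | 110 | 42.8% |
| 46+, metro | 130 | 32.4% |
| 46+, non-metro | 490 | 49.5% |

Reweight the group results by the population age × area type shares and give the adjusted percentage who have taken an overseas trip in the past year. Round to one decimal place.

Reweight to the known age × area type distribution:
  18–45, metro: (270/1,000) × 27.3 = 7.371
  18–45, non-metro: (110/1,000) × 42.8 = 4.708
  46+, metro: (130/1,000) × 32.4 = 4.212
  46+, non-metro: (490/1,000) × 49.5 = 24.255
Post-stratified estimate = 40.546 → 40.5%.

40.5%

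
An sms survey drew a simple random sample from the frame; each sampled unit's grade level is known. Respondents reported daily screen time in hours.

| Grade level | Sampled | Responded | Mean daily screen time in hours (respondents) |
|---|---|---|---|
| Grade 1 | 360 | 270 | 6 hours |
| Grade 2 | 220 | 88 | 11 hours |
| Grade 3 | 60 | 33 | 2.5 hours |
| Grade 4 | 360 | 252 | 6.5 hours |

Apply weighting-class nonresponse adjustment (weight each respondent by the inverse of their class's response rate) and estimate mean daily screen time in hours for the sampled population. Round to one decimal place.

7.1

Response rates by class: Grade 1 270/360 = 75%, Grade 2 88/220 = 40%, Grade 3 33/60 = 55%, Grade 4 252/360 = 70%.
With weight = n_sampled/n_responded per class, the weighted class total is n_sampled:
  Grade 1: 360 × 6 = 2160
  Grade 2: 220 × 11 = 2420
  Grade 3: 60 × 2.5 = 150
  Grade 4: 360 × 6.5 = 2340
Adjusted estimate = 7070 / 1,000 = 7.07 → 7.1.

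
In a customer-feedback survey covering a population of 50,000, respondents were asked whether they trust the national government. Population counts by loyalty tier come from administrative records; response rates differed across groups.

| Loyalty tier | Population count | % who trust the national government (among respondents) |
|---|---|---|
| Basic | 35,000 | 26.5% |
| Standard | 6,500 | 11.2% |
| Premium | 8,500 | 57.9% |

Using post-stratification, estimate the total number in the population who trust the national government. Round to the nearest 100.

14,900

Each cell contributes its population count × the respondent rate:
  Basic: 35,000 × 26.5% = 9275
  Standard: 6,500 × 11.2% = 728
  Premium: 8,500 × 57.9% = 4921.5
Estimated total = 14924.5 → 14,900.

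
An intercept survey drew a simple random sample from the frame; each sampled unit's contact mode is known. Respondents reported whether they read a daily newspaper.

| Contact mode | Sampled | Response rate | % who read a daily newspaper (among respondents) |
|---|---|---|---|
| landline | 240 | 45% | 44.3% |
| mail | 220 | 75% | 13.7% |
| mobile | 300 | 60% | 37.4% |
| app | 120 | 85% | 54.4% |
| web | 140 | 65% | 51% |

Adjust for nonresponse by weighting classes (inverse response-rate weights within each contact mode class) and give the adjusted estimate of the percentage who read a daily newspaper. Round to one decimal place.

Inverse-response-rate weighting restores each class to its sampled count, so class totals weight by n_sampled:
  landline: 240 × 44.3 = 10,632
  mail: 220 × 13.7 = 3014
  mobile: 300 × 37.4 = 11,220
  app: 120 × 54.4 = 6528
  web: 140 × 51 = 7140
Adjusted estimate = 38,534 / 1,020 = 37.7784 → 37.8%.

37.8%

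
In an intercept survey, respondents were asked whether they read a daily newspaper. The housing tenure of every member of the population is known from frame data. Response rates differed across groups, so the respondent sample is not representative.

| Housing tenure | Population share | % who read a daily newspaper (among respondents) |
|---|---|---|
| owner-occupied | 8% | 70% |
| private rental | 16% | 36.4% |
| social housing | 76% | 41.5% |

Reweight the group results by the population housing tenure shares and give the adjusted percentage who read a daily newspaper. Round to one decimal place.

Weight each group's respondent value by its population share:
  owner-occupied: 0.08 × 70 = 5.6
  private rental: 0.16 × 36.4 = 5.824
  social housing: 0.76 × 41.5 = 31.54
Post-stratified estimate = 42.964 → 43.0%.

43.0%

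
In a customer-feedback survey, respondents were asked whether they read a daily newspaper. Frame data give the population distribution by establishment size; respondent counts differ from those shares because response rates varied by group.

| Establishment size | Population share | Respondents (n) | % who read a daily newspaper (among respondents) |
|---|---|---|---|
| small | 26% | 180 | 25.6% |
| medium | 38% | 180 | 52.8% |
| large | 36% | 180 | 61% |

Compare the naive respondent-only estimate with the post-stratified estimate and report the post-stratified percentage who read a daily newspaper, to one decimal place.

48.7%

Unadjusted (pooled respondent) estimate weights by respondent counts:
  (180/540)×25.6 + (180/540)×52.8 + (180/540)×61 = 46.4667%
Post-stratified estimate weights by population shares:
  0.26×25.6 + 0.38×52.8 + 0.36×61 = 48.68%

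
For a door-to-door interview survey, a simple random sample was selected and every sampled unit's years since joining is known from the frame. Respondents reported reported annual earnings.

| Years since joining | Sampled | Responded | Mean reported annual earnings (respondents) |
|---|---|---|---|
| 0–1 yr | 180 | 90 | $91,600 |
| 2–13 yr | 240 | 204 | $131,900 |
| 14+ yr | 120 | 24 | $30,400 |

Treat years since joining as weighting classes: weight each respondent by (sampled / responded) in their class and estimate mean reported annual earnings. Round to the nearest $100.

$95,900

Response rates by class: 0–1 yr 90/180 = 50%, 2–13 yr 204/240 = 85%, 14+ yr 24/120 = 20%.
Each respondent's weight = sampled/responded in their class; summing within a class gives n_sampled, so:
  0–1 yr: 180 × 91,600 = 16,488,000
  2–13 yr: 240 × 131,900 = 31,656,000
  14+ yr: 120 × 30,400 = 3,648,000
Adjusted estimate = 51,792,000 / 540 = 95911.1 → $95,900.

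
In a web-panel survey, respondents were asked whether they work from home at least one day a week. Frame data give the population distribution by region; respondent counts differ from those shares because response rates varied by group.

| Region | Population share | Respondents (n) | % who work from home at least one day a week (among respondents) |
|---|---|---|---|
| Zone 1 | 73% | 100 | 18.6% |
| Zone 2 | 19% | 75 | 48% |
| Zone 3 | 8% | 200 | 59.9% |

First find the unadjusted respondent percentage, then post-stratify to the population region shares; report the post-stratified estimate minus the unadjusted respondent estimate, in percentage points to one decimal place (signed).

-19.0 percentage points

Unadjusted (pooled respondent) estimate weights by respondent counts:
  (100/375)×18.6 + (75/375)×48 + (200/375)×59.9 = 46.5067%
Post-stratified estimate weights by population shares:
  0.73×18.6 + 0.19×48 + 0.08×59.9 = 27.49%
Difference = 27.49 − 46.5067 = -19.0167 pp.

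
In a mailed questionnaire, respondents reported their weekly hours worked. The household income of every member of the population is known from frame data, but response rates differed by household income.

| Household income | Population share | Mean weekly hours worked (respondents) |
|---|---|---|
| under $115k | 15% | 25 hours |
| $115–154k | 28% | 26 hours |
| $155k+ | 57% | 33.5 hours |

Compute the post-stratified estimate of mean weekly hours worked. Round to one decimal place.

Reweight to the known household income distribution:
  under $115k: 0.15 × 25 = 3.75
  $115–154k: 0.28 × 26 = 7.28
  $155k+: 0.57 × 33.5 = 19.095
Post-stratified estimate = 30.125 → 30.1.

30.1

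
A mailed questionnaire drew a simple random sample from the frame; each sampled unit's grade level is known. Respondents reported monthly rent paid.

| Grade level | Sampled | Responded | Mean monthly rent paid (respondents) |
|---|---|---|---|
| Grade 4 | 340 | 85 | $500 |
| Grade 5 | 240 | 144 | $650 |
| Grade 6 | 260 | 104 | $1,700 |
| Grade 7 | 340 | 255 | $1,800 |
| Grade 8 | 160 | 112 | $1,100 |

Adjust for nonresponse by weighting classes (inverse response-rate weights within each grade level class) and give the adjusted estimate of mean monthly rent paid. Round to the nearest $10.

Class response rates: Grade 4 85/340 = 25%, Grade 5 144/240 = 60%, Grade 6 104/260 = 40%, Grade 7 255/340 = 75%, Grade 8 112/160 = 70%.
Each respondent's weight = sampled/responded in their class; summing within a class gives n_sampled, so:
  Grade 4: 340 × 500 = 170,000
  Grade 5: 240 × 650 = 156,000
  Grade 6: 260 × 1700 = 442,000
  Grade 7: 340 × 1800 = 612,000
  Grade 8: 160 × 1100 = 176,000
Adjusted estimate = 1,556,000 / 1,340 = 1161.19 → $1,160.

$1,160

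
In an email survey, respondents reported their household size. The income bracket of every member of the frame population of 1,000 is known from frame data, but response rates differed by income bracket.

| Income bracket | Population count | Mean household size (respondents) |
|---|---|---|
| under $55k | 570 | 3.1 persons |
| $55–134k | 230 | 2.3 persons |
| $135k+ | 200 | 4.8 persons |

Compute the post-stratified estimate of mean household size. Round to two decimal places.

Weight each group's respondent value by its population share:
  under $55k: (570/1,000) × 3.1 = 1.767
  $55–134k: (230/1,000) × 2.3 = 0.529
  $135k+: (200/1,000) × 4.8 = 0.96
Post-stratified estimate = 3.256 → 3.26.

3.26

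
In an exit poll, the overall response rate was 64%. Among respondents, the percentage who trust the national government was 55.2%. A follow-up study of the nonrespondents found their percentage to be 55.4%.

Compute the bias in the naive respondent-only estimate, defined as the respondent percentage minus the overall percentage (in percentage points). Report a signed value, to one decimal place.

-0.1 percentage points

Nonresponse fraction = 1 − 0.64 = 0.36.
Bias = (nonresponse fraction) × (respondent percentage − nonrespondent percentage)
     = 0.36 × (55.2 − 55.4) = 0.36 × -0.2 = -0.072.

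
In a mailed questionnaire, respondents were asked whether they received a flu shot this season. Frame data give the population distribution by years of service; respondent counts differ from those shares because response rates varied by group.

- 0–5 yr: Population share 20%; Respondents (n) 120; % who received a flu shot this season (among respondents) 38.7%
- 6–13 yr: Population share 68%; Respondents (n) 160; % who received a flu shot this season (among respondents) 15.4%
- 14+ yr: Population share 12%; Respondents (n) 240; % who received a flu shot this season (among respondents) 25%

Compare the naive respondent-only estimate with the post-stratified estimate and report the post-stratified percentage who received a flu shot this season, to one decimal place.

Without adjustment, the pooled respondent share is:
  (120/520)×38.7 + (160/520)×15.4 + (240/520)×25 = 25.2077%
Post-stratifying to population shares instead:
  0.2×38.7 + 0.68×15.4 + 0.12×25 = 21.212%

21.2%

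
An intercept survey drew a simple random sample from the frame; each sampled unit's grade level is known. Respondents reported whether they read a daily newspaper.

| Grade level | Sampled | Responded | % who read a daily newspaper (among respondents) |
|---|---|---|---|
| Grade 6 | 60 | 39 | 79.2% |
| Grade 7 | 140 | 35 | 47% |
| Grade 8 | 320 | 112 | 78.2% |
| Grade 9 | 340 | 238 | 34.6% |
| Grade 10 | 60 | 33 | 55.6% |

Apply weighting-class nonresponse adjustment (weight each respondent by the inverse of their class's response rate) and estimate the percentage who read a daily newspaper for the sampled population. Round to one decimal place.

Class response rates: Grade 6 39/60 = 65%, Grade 7 35/140 = 25%, Grade 8 112/320 = 35%, Grade 9 238/340 = 70%, Grade 10 33/60 = 55%.
With weight = n_sampled/n_responded per class, the weighted class total is n_sampled:
  Grade 6: 60 × 79.2 = 4752
  Grade 7: 140 × 47 = 6580
  Grade 8: 320 × 78.2 = 25,024
  Grade 9: 340 × 34.6 = 11,764
  Grade 10: 60 × 55.6 = 3336
Adjusted estimate = 51,456 / 920 = 55.9304 → 55.9%.

55.9%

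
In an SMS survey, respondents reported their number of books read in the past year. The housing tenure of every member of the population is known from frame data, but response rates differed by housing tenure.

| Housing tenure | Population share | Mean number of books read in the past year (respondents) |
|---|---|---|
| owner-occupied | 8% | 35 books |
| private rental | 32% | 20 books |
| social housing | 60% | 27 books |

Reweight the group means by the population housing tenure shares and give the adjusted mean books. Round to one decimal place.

Post-stratification weights by population share, not respondent share:
  owner-occupied: 0.08 × 35 = 2.8
  private rental: 0.32 × 20 = 6.4
  social housing: 0.6 × 27 = 16.2
Post-stratified estimate = 25.4 → 25.4.

25.4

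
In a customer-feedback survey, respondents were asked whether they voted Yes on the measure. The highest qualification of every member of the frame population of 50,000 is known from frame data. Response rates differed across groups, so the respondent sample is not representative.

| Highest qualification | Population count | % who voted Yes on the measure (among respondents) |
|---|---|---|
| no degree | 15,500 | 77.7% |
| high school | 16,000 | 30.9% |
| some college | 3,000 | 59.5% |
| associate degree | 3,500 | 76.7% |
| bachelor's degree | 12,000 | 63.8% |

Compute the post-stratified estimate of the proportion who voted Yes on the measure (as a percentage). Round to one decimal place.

58.2%

Each cell contributes population-share × respondent value:
  no degree: (15,500/50,000) × 77.7 = 24.087
  high school: (16,000/50,000) × 30.9 = 9.888
  some college: (3,000/50,000) × 59.5 = 3.57
  associate degree: (3,500/50,000) × 76.7 = 5.369
  bachelor's degree: (12,000/50,000) × 63.8 = 15.312
Post-stratified estimate = 58.226 → 58.2%.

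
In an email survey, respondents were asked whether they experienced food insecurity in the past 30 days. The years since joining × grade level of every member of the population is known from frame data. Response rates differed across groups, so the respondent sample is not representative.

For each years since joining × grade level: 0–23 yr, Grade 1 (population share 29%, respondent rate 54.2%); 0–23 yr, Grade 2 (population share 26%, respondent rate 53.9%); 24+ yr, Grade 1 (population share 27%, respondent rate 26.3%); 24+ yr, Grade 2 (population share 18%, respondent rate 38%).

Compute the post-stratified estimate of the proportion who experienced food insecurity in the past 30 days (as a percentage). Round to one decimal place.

43.7%

Reweight to the known years since joining × grade level distribution:
  0–23 yr, Grade 1: 0.29 × 54.2 = 15.718
  0–23 yr, Grade 2: 0.26 × 53.9 = 14.014
  24+ yr, Grade 1: 0.27 × 26.3 = 7.101
  24+ yr, Grade 2: 0.18 × 38 = 6.84
Post-stratified estimate = 43.673 → 43.7%.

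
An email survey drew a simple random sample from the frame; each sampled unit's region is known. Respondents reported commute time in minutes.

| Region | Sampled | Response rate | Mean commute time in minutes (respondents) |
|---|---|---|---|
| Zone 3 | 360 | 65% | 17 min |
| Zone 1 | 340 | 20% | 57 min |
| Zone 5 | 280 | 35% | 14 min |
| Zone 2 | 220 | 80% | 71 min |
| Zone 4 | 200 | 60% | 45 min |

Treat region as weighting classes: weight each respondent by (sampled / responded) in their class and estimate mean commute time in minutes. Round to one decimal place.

38.6

Weighting each respondent by the inverse class response rate inflates each class back to its sampled size, so the class weight is n_sampled:
  Zone 3: 360 × 17 = 6120
  Zone 1: 340 × 57 = 19,380
  Zone 5: 280 × 14 = 3920
  Zone 2: 220 × 71 = 15,620
  Zone 4: 200 × 45 = 9000
Adjusted estimate = 54,040 / 1,400 = 38.6 → 38.6.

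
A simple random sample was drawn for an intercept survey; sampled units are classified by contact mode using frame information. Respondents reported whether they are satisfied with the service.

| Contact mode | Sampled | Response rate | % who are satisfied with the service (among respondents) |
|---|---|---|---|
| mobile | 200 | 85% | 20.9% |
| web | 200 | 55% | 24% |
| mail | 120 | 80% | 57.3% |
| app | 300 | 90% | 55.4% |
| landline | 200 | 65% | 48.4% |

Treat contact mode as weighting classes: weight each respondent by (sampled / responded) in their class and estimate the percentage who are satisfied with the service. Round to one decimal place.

With weight = n_sampled/n_responded per class, the weighted class total is n_sampled:
  mobile: 200 × 20.9 = 4180
  web: 200 × 24 = 4800
  mail: 120 × 57.3 = 6876
  app: 300 × 55.4 = 16,620
  landline: 200 × 48.4 = 9680
Adjusted estimate = 42,156 / 1,020 = 41.3294 → 41.3%.

41.3%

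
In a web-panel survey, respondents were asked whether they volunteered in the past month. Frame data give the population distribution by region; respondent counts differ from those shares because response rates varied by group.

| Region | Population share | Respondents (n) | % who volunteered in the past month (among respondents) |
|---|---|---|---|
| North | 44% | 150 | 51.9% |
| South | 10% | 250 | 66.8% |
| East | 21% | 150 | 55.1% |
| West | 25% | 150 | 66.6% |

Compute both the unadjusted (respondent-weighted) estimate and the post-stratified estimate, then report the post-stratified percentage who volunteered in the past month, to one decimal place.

Without adjustment, the pooled respondent share is:
  (150/700)×51.9 + (250/700)×66.8 + (150/700)×55.1 + (150/700)×66.6 = 61.0571%
Post-stratifying to population shares instead:
  0.44×51.9 + 0.1×66.8 + 0.21×55.1 + 0.25×66.6 = 57.737%

57.7%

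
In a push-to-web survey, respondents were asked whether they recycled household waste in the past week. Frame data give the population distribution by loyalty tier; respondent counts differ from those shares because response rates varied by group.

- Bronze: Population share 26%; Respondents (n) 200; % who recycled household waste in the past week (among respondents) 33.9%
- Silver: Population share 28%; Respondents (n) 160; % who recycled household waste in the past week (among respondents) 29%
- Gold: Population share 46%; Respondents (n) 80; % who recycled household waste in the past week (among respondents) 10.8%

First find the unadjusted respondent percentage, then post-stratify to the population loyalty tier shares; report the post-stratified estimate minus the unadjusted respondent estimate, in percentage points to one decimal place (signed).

Naive respondent-only estimate (weights = respondent counts):
  (200/440)×33.9 + (160/440)×29 + (80/440)×10.8 = 27.9182%
Post-stratifying to population shares instead:
  0.26×33.9 + 0.28×29 + 0.46×10.8 = 21.902%
Difference = 21.902 − 27.9182 = -6.0162 pp.

-6.0 percentage points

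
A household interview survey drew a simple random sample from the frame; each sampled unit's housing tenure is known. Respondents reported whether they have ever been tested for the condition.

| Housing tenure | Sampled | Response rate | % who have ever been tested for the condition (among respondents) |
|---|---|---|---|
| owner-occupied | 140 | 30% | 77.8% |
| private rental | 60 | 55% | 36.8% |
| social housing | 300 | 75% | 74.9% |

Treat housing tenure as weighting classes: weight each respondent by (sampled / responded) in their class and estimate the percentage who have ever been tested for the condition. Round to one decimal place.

71.1%

Inverse-response-rate weighting restores each class to its sampled count, so class totals weight by n_sampled:
  owner-occupied: 140 × 77.8 = 10,892
  private rental: 60 × 36.8 = 2208
  social housing: 300 × 74.9 = 22,470
Adjusted estimate = 35,570 / 500 = 71.14 → 71.1%.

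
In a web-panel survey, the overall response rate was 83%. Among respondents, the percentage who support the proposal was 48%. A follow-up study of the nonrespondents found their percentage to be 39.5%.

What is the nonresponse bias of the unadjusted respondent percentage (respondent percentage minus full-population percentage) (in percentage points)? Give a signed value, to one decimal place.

Nonresponse fraction = 1 − 0.83 = 0.17.
Bias = (nonresponse fraction) × (respondent percentage − nonrespondent percentage)
     = 0.17 × (48 − 39.5) = 0.17 × 8.5 = 1.445.

+1.4 percentage points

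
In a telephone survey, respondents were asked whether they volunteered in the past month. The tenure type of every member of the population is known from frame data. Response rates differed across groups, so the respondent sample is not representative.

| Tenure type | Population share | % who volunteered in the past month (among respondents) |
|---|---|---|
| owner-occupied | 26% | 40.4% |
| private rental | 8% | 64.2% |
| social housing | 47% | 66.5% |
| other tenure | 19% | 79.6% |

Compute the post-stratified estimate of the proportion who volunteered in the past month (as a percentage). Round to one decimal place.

Each cell contributes population-share × respondent value:
  owner-occupied: 0.26 × 40.4 = 10.504
  private rental: 0.08 × 64.2 = 5.136
  social housing: 0.47 × 66.5 = 31.255
  other tenure: 0.19 × 79.6 = 15.124
Post-stratified estimate = 62.019 → 62.0%.

62.0%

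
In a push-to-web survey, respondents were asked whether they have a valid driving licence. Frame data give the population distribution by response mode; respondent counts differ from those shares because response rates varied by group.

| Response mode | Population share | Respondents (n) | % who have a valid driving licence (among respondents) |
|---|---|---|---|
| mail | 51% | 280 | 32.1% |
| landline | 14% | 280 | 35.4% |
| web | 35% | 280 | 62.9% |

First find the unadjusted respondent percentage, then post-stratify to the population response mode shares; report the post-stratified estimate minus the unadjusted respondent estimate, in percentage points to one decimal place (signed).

-0.1 percentage points

Naive respondent-only estimate (weights = respondent counts):
  (280/840)×32.1 + (280/840)×35.4 + (280/840)×62.9 = 43.4667%
Post-stratified estimate weights by population shares:
  0.51×32.1 + 0.14×35.4 + 0.35×62.9 = 43.342%
Difference = 43.342 − 43.4667 = -0.1247 pp.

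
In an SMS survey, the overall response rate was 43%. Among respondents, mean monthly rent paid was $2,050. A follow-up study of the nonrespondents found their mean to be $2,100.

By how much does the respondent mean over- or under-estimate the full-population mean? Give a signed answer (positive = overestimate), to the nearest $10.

-$30

Nonresponse fraction = 1 − 0.43 = 0.57.
Bias = (nonresponse fraction) × (respondent mean − nonrespondent mean)
     = 0.57 × (2050 − 2100) = 0.57 × -50 = -28.5.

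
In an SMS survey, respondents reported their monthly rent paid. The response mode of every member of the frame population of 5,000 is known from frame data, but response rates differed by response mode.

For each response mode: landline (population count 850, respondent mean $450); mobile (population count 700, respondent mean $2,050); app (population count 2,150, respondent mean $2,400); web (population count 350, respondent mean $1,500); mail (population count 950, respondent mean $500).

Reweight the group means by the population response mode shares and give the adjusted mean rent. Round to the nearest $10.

Reweight to the known response mode distribution:
  landline: (850/5,000) × 450 = 76.5
  mobile: (700/5,000) × 2050 = 287
  app: (2,150/5,000) × 2400 = 1032
  web: (350/5,000) × 1500 = 105
  mail: (950/5,000) × 500 = 95
Post-stratified estimate = 1595.5 → $1,600.

$1,600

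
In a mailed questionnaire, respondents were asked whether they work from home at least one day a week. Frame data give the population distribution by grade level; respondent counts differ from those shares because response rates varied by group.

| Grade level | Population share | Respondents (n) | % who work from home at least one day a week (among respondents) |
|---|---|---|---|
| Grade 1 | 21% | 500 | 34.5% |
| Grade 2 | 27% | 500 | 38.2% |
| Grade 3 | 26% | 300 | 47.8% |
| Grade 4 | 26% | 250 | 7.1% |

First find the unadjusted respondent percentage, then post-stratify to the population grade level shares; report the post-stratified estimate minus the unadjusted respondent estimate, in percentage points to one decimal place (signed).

Naive respondent-only estimate (weights = respondent counts):
  (500/1550)×34.5 + (500/1550)×38.2 + (300/1550)×47.8 + (250/1550)×7.1 = 33.8484%
Post-stratified estimate weights by population shares:
  0.21×34.5 + 0.27×38.2 + 0.26×47.8 + 0.26×7.1 = 31.833%
Difference = 31.833 − 33.8484 = -2.0154 pp.

-2.0 percentage points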